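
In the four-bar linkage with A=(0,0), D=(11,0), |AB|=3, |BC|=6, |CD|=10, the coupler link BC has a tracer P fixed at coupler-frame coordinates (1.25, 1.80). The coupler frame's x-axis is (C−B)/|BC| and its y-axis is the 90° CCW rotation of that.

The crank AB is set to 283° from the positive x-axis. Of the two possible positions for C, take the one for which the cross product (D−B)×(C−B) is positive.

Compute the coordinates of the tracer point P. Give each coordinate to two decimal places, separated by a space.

A=(0,0), D=(11.00,0)
B = A + 3.00·(cos283°, sin283°) = (0.6749, -2.9231)
|BD| = 10.7309
circle(B,6.00) ∩ circle(D,10.00): a=2.3834, h=5.5063
  candidates: C₊=(1.4683,3.0242) cross=59.088; C₋=(4.4681,-7.5719) cross=-59.088
  mode + wants cross > 0 → take C=(1.4683,3.0242) (cross=59.088)
ex = (C−B)/|BC| = (0.1322,0.9912); ey = (-0.9912,0.1322)
P = B + 1.25·ex + 1.80·ey = (-0.9440,-1.4461)

-0.94 -1.45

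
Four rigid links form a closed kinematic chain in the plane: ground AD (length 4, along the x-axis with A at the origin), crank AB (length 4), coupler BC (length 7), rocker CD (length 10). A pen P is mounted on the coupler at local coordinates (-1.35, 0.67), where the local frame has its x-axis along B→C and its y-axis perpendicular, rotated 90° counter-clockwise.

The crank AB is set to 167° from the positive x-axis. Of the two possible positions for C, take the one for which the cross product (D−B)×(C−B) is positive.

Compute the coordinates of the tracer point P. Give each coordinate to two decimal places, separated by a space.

-4.85 -0.27

A=(0,0), D=(4.00,0)
B = A + 4.00·(cos167°, sin167°) = (-3.8975, 0.8998)
|BD| = 7.9486
circle(B,7.00) ∩ circle(D,10.00): a=0.7662, h=6.9579
  candidates: C₊=(-2.3486,7.7263) cross=55.306; C₋=(-3.9239,-6.1001) cross=-55.306
  mode + wants cross > 0 → take C=(-2.3486,7.7263) (cross=55.306)
ex = (C−B)/|BC| = (0.2213,0.9752); ey = (-0.9752,0.2213)
P = B + -1.35·ex + 0.67·ey = (-4.8496,-0.2685)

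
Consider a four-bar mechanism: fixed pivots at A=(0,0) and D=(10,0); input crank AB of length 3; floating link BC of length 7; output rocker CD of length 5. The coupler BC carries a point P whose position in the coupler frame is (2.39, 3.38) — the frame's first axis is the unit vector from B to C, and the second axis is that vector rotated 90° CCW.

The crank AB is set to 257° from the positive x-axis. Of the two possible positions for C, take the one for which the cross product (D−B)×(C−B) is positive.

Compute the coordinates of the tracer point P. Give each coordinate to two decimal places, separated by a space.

-0.61 1.22

A=(0,0), D=(10.00,0)
B = A + 3.00·(cos257°, sin257°) = (-0.6749, -2.9231)
|BD| = 11.0678
circle(B,7.00) ∩ circle(D,5.00): a=6.6181, h=2.2804
  candidates: C₊=(5.1060,1.0242) cross=25.239; C₋=(6.3106,-3.3746) cross=-25.239
  mode + wants cross > 0 → take C=(5.1060,1.0242) (cross=25.239)
ex = (C−B)/|BC| = (0.8258,0.5639); ey = (-0.5639,0.8258)
P = B + 2.39·ex + 3.38·ey = (-0.6071,1.2160)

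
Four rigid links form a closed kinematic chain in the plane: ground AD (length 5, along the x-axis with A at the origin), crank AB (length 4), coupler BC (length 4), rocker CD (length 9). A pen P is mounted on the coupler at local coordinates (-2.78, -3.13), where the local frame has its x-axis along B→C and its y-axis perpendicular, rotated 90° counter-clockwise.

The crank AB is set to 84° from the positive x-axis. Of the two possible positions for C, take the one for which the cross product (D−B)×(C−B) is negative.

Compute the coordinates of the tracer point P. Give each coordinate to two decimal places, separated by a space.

2.39 7.67

A=(0,0), D=(5.00,0)
B = A + 4.00·(cos84°, sin84°) = (0.4181, 3.9781)
|BD| = 6.0679
circle(B,4.00) ∩ circle(D,9.00): a=-2.3222, h=3.2569
  candidates: C₊=(0.7999,7.9598) cross=19.763; C₋=(-3.4706,3.0412) cross=-19.763
  mode - wants cross < 0 → take C=(-3.4706,3.0412) (cross=-19.763)
ex = (C−B)/|BC| = (-0.9722,-0.2342); ey = (0.2342,-0.9722)
P = B + -2.78·ex + -3.13·ey = (2.3876,7.6722)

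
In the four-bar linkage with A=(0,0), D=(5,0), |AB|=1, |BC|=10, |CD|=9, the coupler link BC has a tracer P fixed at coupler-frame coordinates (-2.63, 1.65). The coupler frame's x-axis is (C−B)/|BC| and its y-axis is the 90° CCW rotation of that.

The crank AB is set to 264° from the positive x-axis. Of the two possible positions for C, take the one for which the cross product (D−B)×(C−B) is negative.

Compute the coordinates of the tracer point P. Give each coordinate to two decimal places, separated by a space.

A=(0,0), D=(5.00,0)
B = A + 1.00·(cos264°, sin264°) = (-0.1045, -0.9945)
|BD| = 5.2005
circle(B,10.00) ∩ circle(D,9.00): a=4.4270, h=8.9667
  candidates: C₊=(2.5260,8.6533) cross=46.631; C₋=(5.9555,-8.9491) cross=-46.631
  mode - wants cross < 0 → take C=(5.9555,-8.9491) (cross=-46.631)
ex = (C−B)/|BC| = (0.6060,-0.7955); ey = (0.7955,0.6060)
P = B + -2.63·ex + 1.65·ey = (-0.3858,2.0974)

-0.39 2.10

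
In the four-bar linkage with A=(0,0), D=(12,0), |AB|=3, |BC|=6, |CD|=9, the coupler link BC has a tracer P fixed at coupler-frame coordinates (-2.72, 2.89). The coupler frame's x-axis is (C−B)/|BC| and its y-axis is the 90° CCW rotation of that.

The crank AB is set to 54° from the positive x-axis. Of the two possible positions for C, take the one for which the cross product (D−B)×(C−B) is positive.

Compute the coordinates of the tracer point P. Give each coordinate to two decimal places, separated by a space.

A=(0,0), D=(12.00,0)
B = A + 3.00·(cos54°, sin54°) = (1.7634, 2.4271)
|BD| = 10.5204
circle(B,6.00) ∩ circle(D,9.00): a=3.1215, h=5.1241
  candidates: C₊=(5.9828,6.6928) cross=53.907; C₋=(3.6186,-3.2789) cross=-53.907
  mode + wants cross > 0 → take C=(5.9828,6.6928) (cross=53.907)
ex = (C−B)/|BC| = (0.7032,0.7110); ey = (-0.7110,0.7032)
P = B + -2.72·ex + 2.89·ey = (-2.2041,2.5256)

-2.20 2.53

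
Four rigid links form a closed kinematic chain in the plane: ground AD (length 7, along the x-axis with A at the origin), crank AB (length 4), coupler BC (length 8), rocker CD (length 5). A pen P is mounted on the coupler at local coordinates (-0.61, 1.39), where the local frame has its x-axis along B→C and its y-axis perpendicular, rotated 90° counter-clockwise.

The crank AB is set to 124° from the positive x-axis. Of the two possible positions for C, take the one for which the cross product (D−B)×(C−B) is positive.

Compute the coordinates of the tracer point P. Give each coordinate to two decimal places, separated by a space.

-3.10 4.57

A=(0,0), D=(7.00,0)
B = A + 4.00·(cos124°, sin124°) = (-2.2368, 3.3162)
|BD| = 9.8140
circle(B,8.00) ∩ circle(D,5.00): a=6.8940, h=4.0587
  candidates: C₊=(5.6231,4.8067) cross=39.832; C₋=(2.8803,-2.8333) cross=-39.832
  mode + wants cross > 0 → take C=(5.6231,4.8067) (cross=39.832)
ex = (C−B)/|BC| = (0.9825,0.1863); ey = (-0.1863,0.9825)
P = B + -0.61·ex + 1.39·ey = (-3.0951,4.5682)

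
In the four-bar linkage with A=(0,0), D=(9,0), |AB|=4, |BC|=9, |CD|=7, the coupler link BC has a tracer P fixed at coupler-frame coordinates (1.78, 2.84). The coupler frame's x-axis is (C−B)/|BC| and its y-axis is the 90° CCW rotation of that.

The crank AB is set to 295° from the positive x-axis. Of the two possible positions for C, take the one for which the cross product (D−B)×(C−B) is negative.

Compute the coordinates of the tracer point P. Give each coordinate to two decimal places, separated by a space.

A=(0,0), D=(9.00,0)
B = A + 4.00·(cos295°, sin295°) = (1.6905, -3.6252)
|BD| = 8.1591
circle(B,9.00) ∩ circle(D,7.00): a=6.0406, h=6.6717
  candidates: C₊=(4.1377,5.0357) cross=54.435; C₋=(10.0664,-6.9183) cross=-54.435
  mode - wants cross < 0 → take C=(10.0664,-6.9183) (cross=-54.435)
ex = (C−B)/|BC| = (0.9307,-0.3659); ey = (0.3659,0.9307)
P = B + 1.78·ex + 2.84·ey = (4.3862,-1.6335)

4.39 -1.63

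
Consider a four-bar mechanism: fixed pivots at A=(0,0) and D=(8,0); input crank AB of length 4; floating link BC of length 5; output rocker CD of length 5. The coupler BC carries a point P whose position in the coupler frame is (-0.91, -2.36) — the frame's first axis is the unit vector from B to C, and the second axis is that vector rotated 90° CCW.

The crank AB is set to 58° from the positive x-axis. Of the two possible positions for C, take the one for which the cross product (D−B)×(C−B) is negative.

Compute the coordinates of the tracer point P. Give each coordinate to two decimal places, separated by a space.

-0.38 3.76

A=(0,0), D=(8.00,0)
B = A + 4.00·(cos58°, sin58°) = (2.1197, 3.3922)
|BD| = 6.7886
circle(B,5.00) ∩ circle(D,5.00): a=3.3943, h=3.6713
  candidates: C₊=(6.8944,4.8762) cross=24.923; C₋=(3.2253,-1.4840) cross=-24.923
  mode - wants cross < 0 → take C=(3.2253,-1.4840) (cross=-24.923)
ex = (C−B)/|BC| = (0.2211,-0.9752); ey = (0.9752,0.2211)
P = B + -0.91·ex + -2.36·ey = (-0.3831,3.7578)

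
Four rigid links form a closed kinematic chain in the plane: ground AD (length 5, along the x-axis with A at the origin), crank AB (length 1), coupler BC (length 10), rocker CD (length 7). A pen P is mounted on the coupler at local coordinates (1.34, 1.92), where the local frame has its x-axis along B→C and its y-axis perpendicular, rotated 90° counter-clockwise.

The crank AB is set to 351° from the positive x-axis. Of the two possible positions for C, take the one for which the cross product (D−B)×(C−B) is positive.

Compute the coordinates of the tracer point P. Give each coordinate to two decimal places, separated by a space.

0.96 2.18

A=(0,0), D=(5.00,0)
B = A + 1.00·(cos351°, sin351°) = (0.9877, -0.1564)
|BD| = 4.0154
circle(B,10.00) ∩ circle(D,7.00): a=8.3583, h=5.4899
  candidates: C₊=(9.1258,5.6549) cross=22.044; C₋=(9.5535,-5.3165) cross=-22.044
  mode + wants cross > 0 → take C=(9.1258,5.6549) (cross=22.044)
ex = (C−B)/|BC| = (0.8138,0.5811); ey = (-0.5811,0.8138)
P = B + 1.34·ex + 1.92·ey = (0.9624,2.1848)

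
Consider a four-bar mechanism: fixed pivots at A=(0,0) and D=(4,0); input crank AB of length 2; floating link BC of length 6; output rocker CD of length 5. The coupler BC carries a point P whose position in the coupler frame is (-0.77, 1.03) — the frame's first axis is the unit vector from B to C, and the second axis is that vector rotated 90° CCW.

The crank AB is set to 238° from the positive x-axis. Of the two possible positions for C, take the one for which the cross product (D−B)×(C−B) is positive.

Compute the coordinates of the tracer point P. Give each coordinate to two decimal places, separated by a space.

-2.29 -2.08

A=(0,0), D=(4.00,0)
B = A + 2.00·(cos238°, sin238°) = (-1.0598, -1.6961)
|BD| = 5.3365
circle(B,6.00) ∩ circle(D,5.00): a=3.6989, h=4.7242
  candidates: C₊=(0.9458,3.9588) cross=25.211; C₋=(3.9487,-4.9997) cross=-25.211
  mode + wants cross > 0 → take C=(0.9458,3.9588) (cross=25.211)
ex = (C−B)/|BC| = (0.3343,0.9425); ey = (-0.9425,0.3343)
P = B + -0.77·ex + 1.03·ey = (-2.2880,-2.0775)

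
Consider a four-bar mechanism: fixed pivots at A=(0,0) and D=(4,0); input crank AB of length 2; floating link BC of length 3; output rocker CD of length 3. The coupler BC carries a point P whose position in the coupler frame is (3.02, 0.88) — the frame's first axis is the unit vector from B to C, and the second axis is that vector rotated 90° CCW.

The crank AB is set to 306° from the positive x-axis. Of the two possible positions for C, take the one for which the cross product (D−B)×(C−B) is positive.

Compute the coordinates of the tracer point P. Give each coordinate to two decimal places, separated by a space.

0.46 1.44

A=(0,0), D=(4.00,0)
B = A + 2.00·(cos306°, sin306°) = (1.1756, -1.6180)
|BD| = 3.2551
circle(B,3.00) ∩ circle(D,3.00): a=1.6275, h=2.5201
  candidates: C₊=(1.3351,1.3777) cross=8.203; C₋=(3.8405,-2.9958) cross=-8.203
  mode + wants cross > 0 → take C=(1.3351,1.3777) (cross=8.203)
ex = (C−B)/|BC| = (0.0532,0.9986); ey = (-0.9986,0.0532)
P = B + 3.02·ex + 0.88·ey = (0.4574,1.4445)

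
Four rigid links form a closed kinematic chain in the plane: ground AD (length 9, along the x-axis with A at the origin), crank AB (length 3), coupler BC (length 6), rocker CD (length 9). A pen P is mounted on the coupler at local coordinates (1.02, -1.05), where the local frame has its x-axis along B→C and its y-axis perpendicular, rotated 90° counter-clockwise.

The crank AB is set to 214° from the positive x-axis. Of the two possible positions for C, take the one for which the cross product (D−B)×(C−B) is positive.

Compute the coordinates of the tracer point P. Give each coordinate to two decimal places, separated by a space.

-1.06 -1.36

A=(0,0), D=(9.00,0)
B = A + 3.00·(cos214°, sin214°) = (-2.4871, -1.6776)
|BD| = 11.6090
circle(B,6.00) ∩ circle(D,9.00): a=3.8663, h=4.5882
  candidates: C₊=(0.6756,3.4212) cross=53.264; C₋=(2.0017,-5.6589) cross=-53.264
  mode + wants cross > 0 → take C=(0.6756,3.4212) (cross=53.264)
ex = (C−B)/|BC| = (0.5271,0.8498); ey = (-0.8498,0.5271)
P = B + 1.02·ex + -1.05·ey = (-1.0572,-1.3643)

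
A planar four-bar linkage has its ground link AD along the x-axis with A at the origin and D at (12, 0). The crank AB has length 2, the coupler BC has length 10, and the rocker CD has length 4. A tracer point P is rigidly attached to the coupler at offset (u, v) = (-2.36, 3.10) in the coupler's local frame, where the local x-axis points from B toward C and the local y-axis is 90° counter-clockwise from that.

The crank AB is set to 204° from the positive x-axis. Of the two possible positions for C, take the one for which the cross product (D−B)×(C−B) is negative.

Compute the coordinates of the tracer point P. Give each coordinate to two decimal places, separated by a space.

-4.08 2.36

A=(0,0), D=(12.00,0)
B = A + 2.00·(cos204°, sin204°) = (-1.8271, -0.8135)
|BD| = 13.8510
circle(B,10.00) ∩ circle(D,4.00): a=9.9578, h=0.9180
  candidates: C₊=(8.0596,0.6878) cross=12.716; C₋=(8.1674,-1.1451) cross=-12.716
  mode - wants cross < 0 → take C=(8.1674,-1.1451) (cross=-12.716)
ex = (C−B)/|BC| = (0.9994,-0.0332); ey = (0.0332,0.9994)
P = B + -2.36·ex + 3.10·ey = (-4.0830,2.3631)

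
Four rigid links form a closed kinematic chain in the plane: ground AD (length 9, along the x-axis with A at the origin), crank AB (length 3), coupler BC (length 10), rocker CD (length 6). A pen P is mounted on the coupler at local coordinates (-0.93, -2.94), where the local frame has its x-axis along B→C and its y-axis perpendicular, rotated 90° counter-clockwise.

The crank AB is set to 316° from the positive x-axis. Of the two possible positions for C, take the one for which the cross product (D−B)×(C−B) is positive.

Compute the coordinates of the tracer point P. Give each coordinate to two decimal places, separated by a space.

3.96 -4.59

A=(0,0), D=(9.00,0)
B = A + 3.00·(cos316°, sin316°) = (2.1580, -2.0840)
|BD| = 7.1523
circle(B,10.00) ∩ circle(D,6.00): a=8.0502, h=5.9324
  candidates: C₊=(8.1304,5.9367) cross=42.431; C₋=(11.5875,-5.4134) cross=-42.431
  mode + wants cross > 0 → take C=(8.1304,5.9367) (cross=42.431)
ex = (C−B)/|BC| = (0.5972,0.8021); ey = (-0.8021,0.5972)
P = B + -0.93·ex + -2.94·ey = (3.9607,-4.5858)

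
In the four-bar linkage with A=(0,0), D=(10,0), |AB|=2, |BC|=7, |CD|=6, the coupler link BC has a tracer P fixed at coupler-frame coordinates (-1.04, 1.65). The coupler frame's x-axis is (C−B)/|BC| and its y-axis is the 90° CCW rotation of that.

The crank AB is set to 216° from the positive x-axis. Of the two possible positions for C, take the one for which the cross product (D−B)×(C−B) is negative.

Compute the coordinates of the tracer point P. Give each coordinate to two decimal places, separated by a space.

A=(0,0), D=(10.00,0)
B = A + 2.00·(cos216°, sin216°) = (-1.6180, -1.1756)
|BD| = 11.6774
circle(B,7.00) ∩ circle(D,6.00): a=6.3953, h=2.8460
  candidates: C₊=(4.4583,2.2998) cross=33.234; C₋=(5.0313,-3.3633) cross=-33.234
  mode - wants cross < 0 → take C=(5.0313,-3.3633) (cross=-33.234)
ex = (C−B)/|BC| = (0.9499,-0.3125); ey = (0.3125,0.9499)
P = B + -1.04·ex + 1.65·ey = (-2.0902,0.7168)

-2.09 0.72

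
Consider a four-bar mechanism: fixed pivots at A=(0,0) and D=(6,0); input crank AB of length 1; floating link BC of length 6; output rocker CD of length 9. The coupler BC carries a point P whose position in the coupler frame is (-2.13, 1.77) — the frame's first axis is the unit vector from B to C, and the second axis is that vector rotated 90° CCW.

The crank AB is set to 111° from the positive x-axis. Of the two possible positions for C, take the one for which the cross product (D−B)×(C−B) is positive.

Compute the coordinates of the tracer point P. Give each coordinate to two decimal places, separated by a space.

A=(0,0), D=(6.00,0)
B = A + 1.00·(cos111°, sin111°) = (-0.3584, 0.9336)
|BD| = 6.4265
circle(B,6.00) ∩ circle(D,9.00): a=-0.2878, h=5.9931
  candidates: C₊=(0.2275,6.9049) cross=38.515; C₋=(-1.5138,-4.9541) cross=-38.515
  mode + wants cross > 0 → take C=(0.2275,6.9049) (cross=38.515)
ex = (C−B)/|BC| = (0.0976,0.9952); ey = (-0.9952,0.0976)
P = B + -2.13·ex + 1.77·ey = (-2.3279,-1.0134)

-2.33 -1.01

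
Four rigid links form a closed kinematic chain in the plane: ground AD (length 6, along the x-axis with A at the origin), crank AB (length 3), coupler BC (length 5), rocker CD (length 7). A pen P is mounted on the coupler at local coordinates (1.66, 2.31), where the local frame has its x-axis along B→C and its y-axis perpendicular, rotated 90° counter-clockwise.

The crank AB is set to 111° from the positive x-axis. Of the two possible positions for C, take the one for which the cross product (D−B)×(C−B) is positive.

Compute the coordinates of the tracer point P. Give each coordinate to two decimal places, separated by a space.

A=(0,0), D=(6.00,0)
B = A + 3.00·(cos111°, sin111°) = (-1.0751, 2.8007)
|BD| = 7.6093
circle(B,5.00) ∩ circle(D,7.00): a=2.2276, h=4.4763
  candidates: C₊=(2.6437,6.1429) cross=34.062; C₋=(-0.6515,-2.1813) cross=-34.062
  mode + wants cross > 0 → take C=(2.6437,6.1429) (cross=34.062)
ex = (C−B)/|BC| = (0.7438,0.6684); ey = (-0.6684,0.7438)
P = B + 1.66·ex + 2.31·ey = (-1.3845,5.6285)

-1.38 5.63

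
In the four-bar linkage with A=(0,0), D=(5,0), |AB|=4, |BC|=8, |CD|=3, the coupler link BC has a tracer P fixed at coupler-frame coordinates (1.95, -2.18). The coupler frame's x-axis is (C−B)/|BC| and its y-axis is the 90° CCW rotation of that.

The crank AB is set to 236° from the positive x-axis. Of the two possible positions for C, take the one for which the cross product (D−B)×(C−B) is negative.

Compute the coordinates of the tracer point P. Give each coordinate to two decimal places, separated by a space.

A=(0,0), D=(5.00,0)
B = A + 4.00·(cos236°, sin236°) = (-2.2368, -3.3162)
|BD| = 7.9604
circle(B,8.00) ∩ circle(D,3.00): a=7.4348, h=2.9536
  candidates: C₊=(3.2918,2.4662) cross=23.512; C₋=(5.7526,-2.9041) cross=-23.512
  mode - wants cross < 0 → take C=(5.7526,-2.9041) (cross=-23.512)
ex = (C−B)/|BC| = (0.9987,0.0515); ey = (-0.0515,0.9987)
P = B + 1.95·ex + -2.18·ey = (-0.1771,-5.3928)

-0.18 -5.39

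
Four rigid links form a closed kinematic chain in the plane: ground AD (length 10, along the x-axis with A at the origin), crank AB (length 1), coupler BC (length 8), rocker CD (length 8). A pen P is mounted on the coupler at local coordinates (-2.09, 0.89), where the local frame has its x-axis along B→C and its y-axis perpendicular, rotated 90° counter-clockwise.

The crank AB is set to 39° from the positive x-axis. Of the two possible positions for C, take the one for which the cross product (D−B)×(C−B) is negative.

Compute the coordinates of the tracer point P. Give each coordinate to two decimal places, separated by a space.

0.45 2.88

A=(0,0), D=(10.00,0)
B = A + 1.00·(cos39°, sin39°) = (0.7771, 0.6293)
|BD| = 9.2443
circle(B,8.00) ∩ circle(D,8.00): a=4.6221, h=6.5296
  candidates: C₊=(5.8331,6.8291) cross=60.362; C₋=(4.9441,-6.1998) cross=-60.362
  mode - wants cross < 0 → take C=(4.9441,-6.1998) (cross=-60.362)
ex = (C−B)/|BC| = (0.5209,-0.8536); ey = (0.8536,0.5209)
P = B + -2.09·ex + 0.89·ey = (0.4483,2.8770)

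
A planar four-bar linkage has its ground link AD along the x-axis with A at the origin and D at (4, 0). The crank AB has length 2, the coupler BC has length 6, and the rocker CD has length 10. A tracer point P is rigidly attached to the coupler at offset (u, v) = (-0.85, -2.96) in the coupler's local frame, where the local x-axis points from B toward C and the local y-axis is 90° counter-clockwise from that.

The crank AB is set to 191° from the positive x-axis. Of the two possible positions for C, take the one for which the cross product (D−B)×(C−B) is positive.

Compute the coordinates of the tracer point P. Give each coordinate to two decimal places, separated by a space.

1.06 0.20

A=(0,0), D=(4.00,0)
B = A + 2.00·(cos191°, sin191°) = (-1.9633, -0.3816)
|BD| = 5.9755
circle(B,6.00) ∩ circle(D,10.00): a=-2.3675, h=5.5132
  candidates: C₊=(-4.6780,4.9691) cross=32.944; C₋=(-3.9738,-6.0347) cross=-32.944
  mode + wants cross > 0 → take C=(-4.6780,4.9691) (cross=32.944)
ex = (C−B)/|BC| = (-0.4525,0.8918); ey = (-0.8918,-0.4525)
P = B + -0.85·ex + -2.96·ey = (1.0610,0.1997)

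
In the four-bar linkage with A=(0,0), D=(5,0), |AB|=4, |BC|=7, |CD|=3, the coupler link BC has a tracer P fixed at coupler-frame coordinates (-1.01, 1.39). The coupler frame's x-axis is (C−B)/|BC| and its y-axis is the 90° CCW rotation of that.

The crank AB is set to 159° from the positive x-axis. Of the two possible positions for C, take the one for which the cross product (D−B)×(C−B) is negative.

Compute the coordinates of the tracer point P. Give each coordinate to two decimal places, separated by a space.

A=(0,0), D=(5.00,0)
B = A + 4.00·(cos159°, sin159°) = (-3.7343, 1.4335)
|BD| = 8.8512
circle(B,7.00) ∩ circle(D,3.00): a=6.6852, h=2.0757
  candidates: C₊=(3.1988,2.3991) cross=18.372; C₋=(2.5264,-1.6975) cross=-18.372
  mode - wants cross < 0 → take C=(2.5264,-1.6975) (cross=-18.372)
ex = (C−B)/|BC| = (0.8944,-0.4473); ey = (0.4473,0.8944)
P = B + -1.01·ex + 1.39·ey = (-4.0159,3.1284)

-4.02 3.13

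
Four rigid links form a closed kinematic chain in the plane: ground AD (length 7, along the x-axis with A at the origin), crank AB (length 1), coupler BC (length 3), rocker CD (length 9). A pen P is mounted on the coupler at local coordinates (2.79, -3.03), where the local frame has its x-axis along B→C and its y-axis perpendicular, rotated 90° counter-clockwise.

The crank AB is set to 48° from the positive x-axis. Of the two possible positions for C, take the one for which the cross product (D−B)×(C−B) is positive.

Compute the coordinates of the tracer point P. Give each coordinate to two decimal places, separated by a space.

0.59 4.86

A=(0,0), D=(7.00,0)
B = A + 1.00·(cos48°, sin48°) = (0.6691, 0.7431)
|BD| = 6.3743
circle(B,3.00) ∩ circle(D,9.00): a=-2.4605, h=1.7164
  candidates: C₊=(-1.5745,2.7347) cross=10.941; C₋=(-1.9747,-0.6747) cross=-10.941
  mode + wants cross > 0 → take C=(-1.5745,2.7347) (cross=10.941)
ex = (C−B)/|BC| = (-0.7479,0.6639); ey = (-0.6639,-0.7479)
P = B + 2.79·ex + -3.03·ey = (0.5941,4.8613)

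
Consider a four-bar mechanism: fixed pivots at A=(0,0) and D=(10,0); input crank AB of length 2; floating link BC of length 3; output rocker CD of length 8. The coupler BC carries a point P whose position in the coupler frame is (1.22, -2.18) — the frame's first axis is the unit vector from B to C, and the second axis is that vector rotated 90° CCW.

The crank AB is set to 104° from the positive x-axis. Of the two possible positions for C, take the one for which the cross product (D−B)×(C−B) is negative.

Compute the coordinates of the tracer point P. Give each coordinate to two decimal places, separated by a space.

-0.69 -0.55

A=(0,0), D=(10.00,0)
B = A + 2.00·(cos104°, sin104°) = (-0.4838, 1.9406)
|BD| = 10.6619
circle(B,3.00) ∩ circle(D,8.00): a=2.7517, h=1.1951
  candidates: C₊=(2.4394,2.6148) cross=12.742; C₋=(2.0044,0.2647) cross=-12.742
  mode - wants cross < 0 → take C=(2.0044,0.2647) (cross=-12.742)
ex = (C−B)/|BC| = (0.8294,-0.5586); ey = (0.5586,0.8294)
P = B + 1.22·ex + -2.18·ey = (-0.6898,-0.5491)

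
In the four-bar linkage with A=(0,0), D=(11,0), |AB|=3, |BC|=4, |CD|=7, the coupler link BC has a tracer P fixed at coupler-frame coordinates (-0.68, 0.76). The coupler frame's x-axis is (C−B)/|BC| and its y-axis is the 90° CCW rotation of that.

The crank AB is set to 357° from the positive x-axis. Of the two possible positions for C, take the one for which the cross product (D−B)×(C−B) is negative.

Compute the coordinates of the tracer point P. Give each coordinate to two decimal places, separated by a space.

3.31 0.81

A=(0,0), D=(11.00,0)
B = A + 3.00·(cos357°, sin357°) = (2.9959, -0.1570)
|BD| = 8.0057
circle(B,4.00) ∩ circle(D,7.00): a=1.9418, h=3.4971
  candidates: C₊=(4.8687,3.3775) cross=27.996; C₋=(5.0059,-3.6153) cross=-27.996
  mode - wants cross < 0 → take C=(5.0059,-3.6153) (cross=-27.996)
ex = (C−B)/|BC| = (0.5025,-0.8646); ey = (0.8646,0.5025)
P = B + -0.68·ex + 0.76·ey = (3.3113,0.8128)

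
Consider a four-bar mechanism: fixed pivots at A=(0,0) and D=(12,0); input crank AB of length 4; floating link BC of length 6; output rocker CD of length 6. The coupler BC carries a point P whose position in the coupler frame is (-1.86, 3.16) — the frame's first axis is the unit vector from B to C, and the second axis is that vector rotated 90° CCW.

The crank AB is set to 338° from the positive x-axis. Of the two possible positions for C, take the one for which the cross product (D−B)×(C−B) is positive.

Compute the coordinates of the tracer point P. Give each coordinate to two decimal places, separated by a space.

A=(0,0), D=(12.00,0)
B = A + 4.00·(cos338°, sin338°) = (3.7087, -1.4984)
|BD| = 8.4256
circle(B,6.00) ∩ circle(D,6.00): a=4.2128, h=4.2723
  candidates: C₊=(7.0946,3.4550) cross=35.996; C₋=(8.6142,-4.9534) cross=-35.996
  mode + wants cross > 0 → take C=(7.0946,3.4550) (cross=35.996)
ex = (C−B)/|BC| = (0.5643,0.8256); ey = (-0.8256,0.5643)
P = B + -1.86·ex + 3.16·ey = (0.0503,-1.2508)

0.05 -1.25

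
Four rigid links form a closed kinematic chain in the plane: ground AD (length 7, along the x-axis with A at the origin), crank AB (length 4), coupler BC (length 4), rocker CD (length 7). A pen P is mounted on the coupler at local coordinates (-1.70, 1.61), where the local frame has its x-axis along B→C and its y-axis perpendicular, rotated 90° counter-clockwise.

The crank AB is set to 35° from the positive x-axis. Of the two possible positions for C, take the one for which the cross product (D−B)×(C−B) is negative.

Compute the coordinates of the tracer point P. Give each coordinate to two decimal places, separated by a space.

5.59 1.95

A=(0,0), D=(7.00,0)
B = A + 4.00·(cos35°, sin35°) = (3.2766, 2.2943)
|BD| = 4.3735
circle(B,4.00) ∩ circle(D,7.00): a=-1.5860, h=3.6721
  candidates: C₊=(3.8528,6.2526) cross=16.060; C₋=(-0.0000,0.0000) cross=-16.060
  mode - wants cross < 0 → take C=(-0.0000,0.0000) (cross=-16.060)
ex = (C−B)/|BC| = (-0.8192,-0.5736); ey = (0.5736,-0.8192)
P = B + -1.70·ex + 1.61·ey = (5.5926,1.9506)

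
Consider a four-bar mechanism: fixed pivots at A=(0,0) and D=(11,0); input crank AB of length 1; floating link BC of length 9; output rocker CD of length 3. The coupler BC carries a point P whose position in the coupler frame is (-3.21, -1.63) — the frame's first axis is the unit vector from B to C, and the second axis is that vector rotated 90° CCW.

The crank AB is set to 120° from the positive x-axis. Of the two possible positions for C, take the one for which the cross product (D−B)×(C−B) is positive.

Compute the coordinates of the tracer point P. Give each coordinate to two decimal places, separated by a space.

-3.56 -1.02

A=(0,0), D=(11.00,0)
B = A + 1.00·(cos120°, sin120°) = (-0.5000, 0.8660)
|BD| = 11.5326
circle(B,9.00) ∩ circle(D,3.00): a=8.8879, h=1.4162
  candidates: C₊=(8.4691,1.6108) cross=16.332; C₋=(8.2564,-1.2136) cross=-16.332
  mode + wants cross > 0 → take C=(8.4691,1.6108) (cross=16.332)
ex = (C−B)/|BC| = (0.9966,0.0828); ey = (-0.0828,0.9966)
P = B + -3.21·ex + -1.63·ey = (-3.5641,-1.0240)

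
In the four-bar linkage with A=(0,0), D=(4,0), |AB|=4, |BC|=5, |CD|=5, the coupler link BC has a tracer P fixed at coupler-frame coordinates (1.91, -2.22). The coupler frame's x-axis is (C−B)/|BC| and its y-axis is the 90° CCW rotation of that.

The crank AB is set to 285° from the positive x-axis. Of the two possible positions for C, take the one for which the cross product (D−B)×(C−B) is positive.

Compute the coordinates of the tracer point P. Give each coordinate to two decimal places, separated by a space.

2.32 -1.23

A=(0,0), D=(4.00,0)
B = A + 4.00·(cos285°, sin285°) = (1.0353, -3.8637)
|BD| = 4.8701
circle(B,5.00) ∩ circle(D,5.00): a=2.4350, h=4.3670
  candidates: C₊=(-0.9469,0.7266) cross=21.268; C₋=(5.9822,-4.5903) cross=-21.268
  mode + wants cross > 0 → take C=(-0.9469,0.7266) (cross=21.268)
ex = (C−B)/|BC| = (-0.3964,0.9181); ey = (-0.9181,-0.3964)
P = B + 1.91·ex + -2.22·ey = (2.3162,-1.2301)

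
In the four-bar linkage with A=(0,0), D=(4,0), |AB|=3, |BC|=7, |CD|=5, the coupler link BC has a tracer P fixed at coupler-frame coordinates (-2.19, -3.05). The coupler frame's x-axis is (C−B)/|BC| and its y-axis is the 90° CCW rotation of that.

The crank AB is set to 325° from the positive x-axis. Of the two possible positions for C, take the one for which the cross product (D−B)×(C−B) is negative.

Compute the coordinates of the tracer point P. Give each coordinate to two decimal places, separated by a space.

A=(0,0), D=(4.00,0)
B = A + 3.00·(cos325°, sin325°) = (2.4575, -1.7207)
|BD| = 2.3109
circle(B,7.00) ∩ circle(D,5.00): a=6.3482, h=2.9496
  candidates: C₊=(4.4986,4.9751) cross=6.816; C₋=(8.8912,1.0373) cross=-6.816
  mode - wants cross < 0 → take C=(8.8912,1.0373) (cross=-6.816)
ex = (C−B)/|BC| = (0.9191,0.3940); ey = (-0.3940,0.9191)
P = B + -2.19·ex + -3.05·ey = (1.6463,-5.3869)

1.65 -5.39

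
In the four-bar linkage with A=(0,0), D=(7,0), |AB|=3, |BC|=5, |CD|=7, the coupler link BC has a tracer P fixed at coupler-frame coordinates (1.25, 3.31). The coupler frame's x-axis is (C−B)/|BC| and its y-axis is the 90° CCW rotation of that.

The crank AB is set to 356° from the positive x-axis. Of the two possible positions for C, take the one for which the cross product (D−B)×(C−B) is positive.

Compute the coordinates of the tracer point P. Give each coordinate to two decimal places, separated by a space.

A=(0,0), D=(7.00,0)
B = A + 3.00·(cos356°, sin356°) = (2.9927, -0.2093)
|BD| = 4.0128
circle(B,5.00) ∩ circle(D,7.00): a=-0.9841, h=4.9022
  candidates: C₊=(1.7543,4.6349) cross=19.671; C₋=(2.2656,-5.1561) cross=-19.671
  mode + wants cross > 0 → take C=(1.7543,4.6349) (cross=19.671)
ex = (C−B)/|BC| = (-0.2477,0.9688); ey = (-0.9688,-0.2477)
P = B + 1.25·ex + 3.31·ey = (-0.5238,0.1820)

-0.52 0.18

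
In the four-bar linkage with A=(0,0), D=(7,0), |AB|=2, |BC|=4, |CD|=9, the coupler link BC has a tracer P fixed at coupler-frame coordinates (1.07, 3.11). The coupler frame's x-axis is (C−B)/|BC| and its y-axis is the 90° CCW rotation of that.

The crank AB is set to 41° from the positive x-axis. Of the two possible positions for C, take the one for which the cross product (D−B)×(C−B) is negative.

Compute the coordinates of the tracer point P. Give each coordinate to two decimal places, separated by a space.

2.10 -1.92

A=(0,0), D=(7.00,0)
B = A + 2.00·(cos41°, sin41°) = (1.5094, 1.3121)
|BD| = 5.6452
circle(B,4.00) ∩ circle(D,9.00): a=-2.9345, h=2.7182
  candidates: C₊=(-0.7129,4.6379) cross=15.345; C₋=(-1.9765,-0.6496) cross=-15.345
  mode - wants cross < 0 → take C=(-1.9765,-0.6496) (cross=-15.345)
ex = (C−B)/|BC| = (-0.8715,-0.4904); ey = (0.4904,-0.8715)
P = B + 1.07·ex + 3.11·ey = (2.1021,-1.9230)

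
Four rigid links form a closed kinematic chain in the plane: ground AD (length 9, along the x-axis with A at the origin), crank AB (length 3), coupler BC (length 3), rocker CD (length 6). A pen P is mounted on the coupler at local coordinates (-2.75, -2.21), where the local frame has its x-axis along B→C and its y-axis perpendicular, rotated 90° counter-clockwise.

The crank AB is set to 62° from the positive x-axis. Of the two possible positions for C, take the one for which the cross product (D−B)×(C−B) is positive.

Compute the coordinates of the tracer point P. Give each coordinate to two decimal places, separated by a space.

-0.45 -0.35

A=(0,0), D=(9.00,0)
B = A + 3.00·(cos62°, sin62°) = (1.4084, 2.6488)
|BD| = 8.0404
circle(B,3.00) ∩ circle(D,6.00): a=2.3412, h=1.8758
  candidates: C₊=(4.2369,3.6487) cross=15.083; C₋=(3.0009,0.1064) cross=-15.083
  mode + wants cross > 0 → take C=(4.2369,3.6487) (cross=15.083)
ex = (C−B)/|BC| = (0.9428,0.3333); ey = (-0.3333,0.9428)
P = B + -2.75·ex + -2.21·ey = (-0.4478,-0.3513)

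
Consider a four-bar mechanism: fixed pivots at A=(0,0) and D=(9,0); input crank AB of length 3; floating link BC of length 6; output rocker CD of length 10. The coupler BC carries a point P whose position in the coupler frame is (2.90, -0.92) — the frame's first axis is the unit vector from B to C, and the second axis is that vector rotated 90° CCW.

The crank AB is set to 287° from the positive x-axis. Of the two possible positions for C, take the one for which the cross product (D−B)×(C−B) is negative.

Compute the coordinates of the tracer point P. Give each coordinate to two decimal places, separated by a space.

1.28 -5.89

A=(0,0), D=(9.00,0)
B = A + 3.00·(cos287°, sin287°) = (0.8771, -2.8689)
|BD| = 8.6146
circle(B,6.00) ∩ circle(D,10.00): a=0.5927, h=5.9707
  candidates: C₊=(-0.5524,2.9583) cross=51.435; C₋=(3.4244,-8.3014) cross=-51.435
  mode - wants cross < 0 → take C=(3.4244,-8.3014) (cross=-51.435)
ex = (C−B)/|BC| = (0.4245,-0.9054); ey = (0.9054,0.4245)
P = B + 2.90·ex + -0.92·ey = (1.2753,-5.8852)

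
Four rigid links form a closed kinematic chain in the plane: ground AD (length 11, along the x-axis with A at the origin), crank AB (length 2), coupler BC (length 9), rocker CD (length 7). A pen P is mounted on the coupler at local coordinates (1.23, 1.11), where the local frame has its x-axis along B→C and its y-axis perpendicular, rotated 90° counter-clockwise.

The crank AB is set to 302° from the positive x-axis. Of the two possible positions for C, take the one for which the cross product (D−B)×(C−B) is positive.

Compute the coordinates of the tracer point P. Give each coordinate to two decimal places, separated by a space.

0.94 -0.04

A=(0,0), D=(11.00,0)
B = A + 2.00·(cos302°, sin302°) = (1.0598, -1.6961)
|BD| = 10.0838
circle(B,9.00) ∩ circle(D,7.00): a=6.6286, h=6.0878
  candidates: C₊=(6.5700,5.4199) cross=61.388; C₋=(8.6180,-6.5822) cross=-61.388
  mode + wants cross > 0 → take C=(6.5700,5.4199) (cross=61.388)
ex = (C−B)/|BC| = (0.6122,0.7907); ey = (-0.7907,0.6122)
P = B + 1.23·ex + 1.11·ey = (0.9353,-0.0440)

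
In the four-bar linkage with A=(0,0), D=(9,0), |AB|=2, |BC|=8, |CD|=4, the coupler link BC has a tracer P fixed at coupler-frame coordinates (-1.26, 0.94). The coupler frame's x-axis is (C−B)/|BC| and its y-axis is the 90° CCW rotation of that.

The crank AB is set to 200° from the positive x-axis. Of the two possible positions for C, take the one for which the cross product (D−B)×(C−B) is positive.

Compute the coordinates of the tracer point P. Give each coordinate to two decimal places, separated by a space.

A=(0,0), D=(9.00,0)
B = A + 2.00·(cos200°, sin200°) = (-1.8794, -0.6840)
|BD| = 10.9009
circle(B,8.00) ∩ circle(D,4.00): a=7.6521, h=2.3336
  candidates: C₊=(5.6112,2.1251) cross=25.438; C₋=(5.9041,-2.5328) cross=-25.438
  mode + wants cross > 0 → take C=(5.6112,2.1251) (cross=25.438)
ex = (C−B)/|BC| = (0.9363,0.3511); ey = (-0.3511,0.9363)
P = B + -1.26·ex + 0.94·ey = (-3.3892,-0.2463)

-3.39 -0.25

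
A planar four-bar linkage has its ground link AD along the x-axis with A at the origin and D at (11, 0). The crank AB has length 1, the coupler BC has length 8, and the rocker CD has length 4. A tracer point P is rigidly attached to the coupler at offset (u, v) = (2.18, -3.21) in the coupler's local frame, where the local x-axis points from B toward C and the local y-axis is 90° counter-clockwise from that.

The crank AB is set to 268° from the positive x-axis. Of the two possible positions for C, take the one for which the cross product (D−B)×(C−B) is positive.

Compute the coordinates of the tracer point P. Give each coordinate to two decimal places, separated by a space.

3.14 -3.23

A=(0,0), D=(11.00,0)
B = A + 1.00·(cos268°, sin268°) = (-0.0349, -0.9994)
|BD| = 11.0801
circle(B,8.00) ∩ circle(D,4.00): a=7.7061, h=2.1486
  candidates: C₊=(7.4460,1.8355) cross=23.806; C₋=(7.8336,-2.4441) cross=-23.806
  mode + wants cross > 0 → take C=(7.4460,1.8355) (cross=23.806)
ex = (C−B)/|BC| = (0.9351,0.3544); ey = (-0.3544,0.9351)
P = B + 2.18·ex + -3.21·ey = (3.1411,-3.2286)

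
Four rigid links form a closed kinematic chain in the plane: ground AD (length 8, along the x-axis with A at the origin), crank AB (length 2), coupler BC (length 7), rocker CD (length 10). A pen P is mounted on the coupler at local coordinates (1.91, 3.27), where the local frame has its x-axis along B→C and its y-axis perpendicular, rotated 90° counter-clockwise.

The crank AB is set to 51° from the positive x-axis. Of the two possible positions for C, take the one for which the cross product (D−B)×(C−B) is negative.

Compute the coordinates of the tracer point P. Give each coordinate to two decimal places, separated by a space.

3.93 -1.13

A=(0,0), D=(8.00,0)
B = A + 2.00·(cos51°, sin51°) = (1.2586, 1.5543)
|BD| = 6.9182
circle(B,7.00) ∩ circle(D,10.00): a=-0.2268, h=6.9963
  candidates: C₊=(2.6095,8.4227) cross=48.402; C₋=(-0.5342,-5.2122) cross=-48.402
  mode - wants cross < 0 → take C=(-0.5342,-5.2122) (cross=-48.402)
ex = (C−B)/|BC| = (-0.2561,-0.9666); ey = (0.9666,-0.2561)
P = B + 1.91·ex + 3.27·ey = (3.9304,-1.1295)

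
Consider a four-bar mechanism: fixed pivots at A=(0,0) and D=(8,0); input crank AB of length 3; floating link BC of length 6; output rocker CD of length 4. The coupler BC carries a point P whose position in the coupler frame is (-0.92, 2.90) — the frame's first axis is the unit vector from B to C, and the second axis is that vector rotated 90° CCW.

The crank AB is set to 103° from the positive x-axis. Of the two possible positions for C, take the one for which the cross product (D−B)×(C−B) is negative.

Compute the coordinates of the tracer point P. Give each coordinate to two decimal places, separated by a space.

0.37 5.78

A=(0,0), D=(8.00,0)
B = A + 3.00·(cos103°, sin103°) = (-0.6749, 2.9231)
|BD| = 9.1541
circle(B,6.00) ∩ circle(D,4.00): a=5.6695, h=1.9640
  candidates: C₊=(5.3249,2.9739) cross=17.979; C₋=(4.0706,-0.7484) cross=-17.979
  mode - wants cross < 0 → take C=(4.0706,-0.7484) (cross=-17.979)
ex = (C−B)/|BC| = (0.7909,-0.6119); ey = (0.6119,0.7909)
P = B + -0.92·ex + 2.90·ey = (0.3721,5.7797)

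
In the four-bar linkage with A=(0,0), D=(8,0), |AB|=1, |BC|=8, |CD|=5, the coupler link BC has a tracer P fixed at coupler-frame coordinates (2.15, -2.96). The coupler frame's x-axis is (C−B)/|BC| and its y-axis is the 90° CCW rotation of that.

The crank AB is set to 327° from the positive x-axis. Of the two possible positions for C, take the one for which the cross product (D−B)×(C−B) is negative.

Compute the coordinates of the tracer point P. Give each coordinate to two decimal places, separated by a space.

A=(0,0), D=(8.00,0)
B = A + 1.00·(cos327°, sin327°) = (0.8387, -0.5446)
|BD| = 7.1820
circle(B,8.00) ∩ circle(D,5.00): a=6.3061, h=4.9227
  candidates: C₊=(6.7533,4.8421) cross=35.355; C₋=(7.4999,-4.9749) cross=-35.355
  mode - wants cross < 0 → take C=(7.4999,-4.9749) (cross=-35.355)
ex = (C−B)/|BC| = (0.8327,-0.5538); ey = (0.5538,0.8327)
P = B + 2.15·ex + -2.96·ey = (0.9897,-4.1999)

0.99 -4.20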